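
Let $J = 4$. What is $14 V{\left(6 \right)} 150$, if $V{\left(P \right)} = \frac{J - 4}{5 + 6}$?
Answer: $0$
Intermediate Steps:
$V{\left(P \right)} = 0$ ($V{\left(P \right)} = \frac{4 - 4}{5 + 6} = \frac{0}{11} = 0 \cdot \frac{1}{11} = 0$)
$14 V{\left(6 \right)} 150 = 14 \cdot 0 \cdot 150 = 0 \cdot 150 = 0$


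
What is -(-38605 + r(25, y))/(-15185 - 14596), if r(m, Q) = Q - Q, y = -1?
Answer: -35/27 ≈ -1.2963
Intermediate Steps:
r(m, Q) = 0
-(-38605 + r(25, y))/(-15185 - 14596) = -(-38605 + 0)/(-15185 - 14596) = -(-38605)/(-29781) = -(-38605)*(-1)/29781 = -1*35/27 = -35/27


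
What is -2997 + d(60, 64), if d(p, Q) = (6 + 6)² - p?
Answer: -2913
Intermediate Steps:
d(p, Q) = 144 - p (d(p, Q) = 12² - p = 144 - p)
-2997 + d(60, 64) = -2997 + (144 - 1*60) = -2997 + (144 - 60) = -2997 + 84 = -2913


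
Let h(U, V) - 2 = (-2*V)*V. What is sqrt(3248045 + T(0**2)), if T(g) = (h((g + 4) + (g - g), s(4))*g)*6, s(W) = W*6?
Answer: sqrt(3248045) ≈ 1802.2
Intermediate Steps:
s(W) = 6*W
h(U, V) = 2 - 2*V**2 (h(U, V) = 2 + (-2*V)*V = 2 - 2*V**2)
T(g) = -6900*g (T(g) = ((2 - 2*(6*4)**2)*g)*6 = ((2 - 2*24**2)*g)*6 = ((2 - 2*576)*g)*6 = ((2 - 1152)*g)*6 = -1150*g*6 = -6900*g)
sqrt(3248045 + T(0**2)) = sqrt(3248045 - 6900*0**2) = sqrt(3248045 - 6900*0) = sqrt(3248045 + 0) = sqrt(3248045)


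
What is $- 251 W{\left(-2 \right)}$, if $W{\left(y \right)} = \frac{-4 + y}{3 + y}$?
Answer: $1506$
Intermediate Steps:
$W{\left(y \right)} = \frac{-4 + y}{3 + y}$
$- 251 W{\left(-2 \right)} = - 251 \frac{-4 - 2}{3 - 2} = - 251 \cdot 1^{-1} \left(-6\right) = - 251 \cdot 1 \left(-6\right) = \left(-251\right) \left(-6\right) = 1506$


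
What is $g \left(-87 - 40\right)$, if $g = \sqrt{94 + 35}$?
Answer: $- 127 \sqrt{129} \approx -1442.4$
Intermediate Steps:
$g = \sqrt{129} \approx 11.358$
$g \left(-87 - 40\right) = \sqrt{129} \left(-87 - 40\right) = \sqrt{129} \left(-127\right) = - 127 \sqrt{129}$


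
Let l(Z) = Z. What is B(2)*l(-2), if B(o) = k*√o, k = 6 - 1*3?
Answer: -6*√2 ≈ -8.4853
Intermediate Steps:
k = 3 (k = 6 - 3 = 3)
B(o) = 3*√o
B(2)*l(-2) = (3*√2)*(-2) = -6*√2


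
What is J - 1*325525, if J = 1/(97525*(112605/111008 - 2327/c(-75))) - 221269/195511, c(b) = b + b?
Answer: -34163431382259281466088/104948352990812213 ≈ -3.2553e+5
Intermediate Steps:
c(b) = 2*b
J = -118774925135829263/104948352990812213 (J = 1/(97525*(112605/111008 - 2327/(2*(-75)))) - 221269/195511 = 1/(97525*(112605*(1/111008) - 2327/(-150))) - 221269*1/195511 = 1/(97525*(112605/111008 - 2327*(-1/150))) - 221269/195511 = 1/(97525*(112605/111008 + 2327/150)) - 221269/195511 = 1/(97525*(137603183/8325600)) - 221269/195511 = (1/97525)*(8325600/137603183) - 221269/195511 = 333024/536790016883 - 221269/195511 = -118774925135829263/104948352990812213 ≈ -1.1317)
J - 1*325525 = -118774925135829263/104948352990812213 - 1*325525 = -118774925135829263/104948352990812213 - 325525 = -34163431382259281466088/104948352990812213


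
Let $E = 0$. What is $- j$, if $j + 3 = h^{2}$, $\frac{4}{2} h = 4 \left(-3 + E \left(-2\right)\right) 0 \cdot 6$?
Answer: $3$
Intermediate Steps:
$h = 0$ ($h = \frac{4 \left(-3 + 0 \left(-2\right)\right) 0 \cdot 6}{2} = \frac{4 \left(-3 + 0\right) 0}{2} = \frac{4 \left(-3\right) 0}{2} = \frac{\left(-12\right) 0}{2} = \frac{1}{2} \cdot 0 = 0$)
$j = -3$ ($j = -3 + 0^{2} = -3 + 0 = -3$)
$- j = \left(-1\right) \left(-3\right) = 3$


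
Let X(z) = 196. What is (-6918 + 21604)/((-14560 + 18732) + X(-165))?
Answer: 1049/312 ≈ 3.3622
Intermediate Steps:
(-6918 + 21604)/((-14560 + 18732) + X(-165)) = (-6918 + 21604)/((-14560 + 18732) + 196) = 14686/(4172 + 196) = 14686/4368 = 14686*(1/4368) = 1049/312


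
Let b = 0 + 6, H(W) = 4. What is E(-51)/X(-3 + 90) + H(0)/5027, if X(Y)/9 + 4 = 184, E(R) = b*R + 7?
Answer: -1496593/8143740 ≈ -0.18377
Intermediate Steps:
b = 6
E(R) = 7 + 6*R (E(R) = 6*R + 7 = 7 + 6*R)
X(Y) = 1620 (X(Y) = -36 + 9*184 = -36 + 1656 = 1620)
E(-51)/X(-3 + 90) + H(0)/5027 = (7 + 6*(-51))/1620 + 4/5027 = (7 - 306)*(1/1620) + 4*(1/5027) = -299*1/1620 + 4/5027 = -299/1620 + 4/5027 = -1496593/8143740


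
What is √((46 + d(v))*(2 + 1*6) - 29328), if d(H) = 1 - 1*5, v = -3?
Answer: 8*I*√453 ≈ 170.27*I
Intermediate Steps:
d(H) = -4 (d(H) = 1 - 5 = -4)
√((46 + d(v))*(2 + 1*6) - 29328) = √((46 - 4)*(2 + 1*6) - 29328) = √(42*(2 + 6) - 29328) = √(42*8 - 29328) = √(336 - 29328) = √(-28992) = 8*I*√453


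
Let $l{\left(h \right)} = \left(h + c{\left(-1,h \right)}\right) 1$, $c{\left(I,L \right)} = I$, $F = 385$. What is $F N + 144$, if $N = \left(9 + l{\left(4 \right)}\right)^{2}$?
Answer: $55584$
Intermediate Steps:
$l{\left(h \right)} = -1 + h$ ($l{\left(h \right)} = \left(h - 1\right) 1 = \left(-1 + h\right) 1 = -1 + h$)
$N = 144$ ($N = \left(9 + \left(-1 + 4\right)\right)^{2} = \left(9 + 3\right)^{2} = 12^{2} = 144$)
$F N + 144 = 385 \cdot 144 + 144 = 55440 + 144 = 55584$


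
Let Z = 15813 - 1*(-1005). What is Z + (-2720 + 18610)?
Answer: 32708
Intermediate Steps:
Z = 16818 (Z = 15813 + 1005 = 16818)
Z + (-2720 + 18610) = 16818 + (-2720 + 18610) = 16818 + 15890 = 32708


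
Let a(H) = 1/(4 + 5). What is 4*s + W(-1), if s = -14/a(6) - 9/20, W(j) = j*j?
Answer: -2524/5 ≈ -504.80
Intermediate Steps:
W(j) = j**2
a(H) = 1/9
s = -2529/20 (s = -14/1/9 - 9/20 = -14*9 - 9*1/20 = -126 - 9/20 = -2529/20 ≈ -126.45)
4*s + W(-1) = 4*(-2529/20) + (-1)**2 = -2529/5 + 1 = -2524/5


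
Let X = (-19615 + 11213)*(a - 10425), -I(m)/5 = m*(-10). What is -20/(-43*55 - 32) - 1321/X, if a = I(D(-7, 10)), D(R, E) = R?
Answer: 1807464563/217004125350 ≈ 0.0083292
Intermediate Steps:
I(m) = 50*m (I(m) = -5*m*(-10) = -(-50)*m = 50*m)
a = -350 (a = 50*(-7) = -350)
X = 90531550 (X = (-19615 + 11213)*(-350 - 10425) = -8402*(-10775) = 90531550)
-20/(-43*55 - 32) - 1321/X = -20/(-43*55 - 32) - 1321/90531550 = -20/(-2365 - 32) - 1321*1/90531550 = -20/(-2397) - 1321/90531550 = -20*(-1/2397) - 1321/90531550 = 20/2397 - 1321/90531550 = 1807464563/217004125350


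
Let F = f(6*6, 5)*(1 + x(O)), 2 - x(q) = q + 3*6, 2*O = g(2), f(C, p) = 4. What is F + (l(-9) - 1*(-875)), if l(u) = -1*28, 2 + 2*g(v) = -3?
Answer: 792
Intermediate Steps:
g(v) = -5/2 (g(v) = -1 + (1/2)*(-3) = -1 - 3/2 = -5/2)
O = -5/4 (O = (1/2)*(-5/2) = -5/4 ≈ -1.2500)
l(u) = -28
x(q) = -16 - q (x(q) = 2 - (q + 3*6) = 2 - (q + 18) = 2 - (18 + q) = 2 + (-18 - q) = -16 - q)
F = -55 (F = 4*(1 + (-16 - 1*(-5/4))) = 4*(1 + (-16 + 5/4)) = 4*(1 - 59/4) = 4*(-55/4) = -55)
F + (l(-9) - 1*(-875)) = -55 + (-28 - 1*(-875)) = -55 + (-28 + 875) = -55 + 847 = 792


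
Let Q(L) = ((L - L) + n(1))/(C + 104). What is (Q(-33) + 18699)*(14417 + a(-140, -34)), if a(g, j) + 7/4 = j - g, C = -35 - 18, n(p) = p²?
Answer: 27696380125/102 ≈ 2.7153e+8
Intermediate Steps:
C = -53
a(g, j) = -7/4 + j - g (a(g, j) = -7/4 + (j - g) = -7/4 + j - g)
Q(L) = 1/51 (Q(L) = ((L - L) + 1²)/(-53 + 104) = (0 + 1)/51 = 1*(1/51) = 1/51)
(Q(-33) + 18699)*(14417 + a(-140, -34)) = (1/51 + 18699)*(14417 + (-7/4 - 34 - 1*(-140))) = 953650*(14417 + (-7/4 - 34 + 140))/51 = 953650*(14417 + 417/4)/51 = (953650/51)*(58085/4) = 27696380125/102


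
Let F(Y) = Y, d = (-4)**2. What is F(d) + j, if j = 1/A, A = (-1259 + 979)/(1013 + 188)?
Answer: 3279/280 ≈ 11.711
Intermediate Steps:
d = 16
A = -280/1201 ≈ -0.23314
j = -1201/280 (j = 1/(-280/1201) = -1201/280 ≈ -4.2893)
F(d) + j = 16 - 1201/280 = 3279/280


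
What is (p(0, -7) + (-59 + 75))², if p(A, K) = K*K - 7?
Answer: 3364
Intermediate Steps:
p(A, K) = -7 + K² (p(A, K) = K² - 7 = -7 + K²)
(p(0, -7) + (-59 + 75))² = ((-7 + (-7)²) + (-59 + 75))² = ((-7 + 49) + 16)² = (42 + 16)² = 58² = 3364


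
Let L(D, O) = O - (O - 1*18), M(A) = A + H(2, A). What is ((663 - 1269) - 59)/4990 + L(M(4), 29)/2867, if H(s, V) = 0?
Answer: -363347/2861266 ≈ -0.12699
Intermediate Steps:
M(A) = A (M(A) = A + 0 = A)
L(D, O) = 18 (L(D, O) = O - (O - 18) = O - (-18 + O) = O + (18 - O) = 18)
((663 - 1269) - 59)/4990 + L(M(4), 29)/2867 = ((663 - 1269) - 59)/4990 + 18/2867 = (-606 - 59)*(1/4990) + 18*(1/2867) = -665*1/4990 + 18/2867 = -133/998 + 18/2867 = -363347/2861266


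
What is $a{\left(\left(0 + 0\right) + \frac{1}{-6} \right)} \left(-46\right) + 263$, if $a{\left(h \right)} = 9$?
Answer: $-151$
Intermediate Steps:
$a{\left(\left(0 + 0\right) + \frac{1}{-6} \right)} \left(-46\right) + 263 = 9 \left(-46\right) + 263 = -414 + 263 = -151$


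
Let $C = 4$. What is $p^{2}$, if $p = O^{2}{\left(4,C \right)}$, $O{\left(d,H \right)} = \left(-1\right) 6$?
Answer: $1296$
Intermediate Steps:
$O{\left(d,H \right)} = -6$
$p = 36$ ($p = \left(-6\right)^{2} = 36$)
$p^{2} = 36^{2} = 1296$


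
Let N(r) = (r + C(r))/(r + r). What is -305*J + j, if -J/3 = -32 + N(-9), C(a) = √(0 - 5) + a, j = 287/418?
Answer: -11856283/418 - 305*I*√5/6 ≈ -28364.0 - 113.67*I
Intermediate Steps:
j = 287/418 (j = 287*(1/418) = 287/418 ≈ 0.68660)
C(a) = a + I*√5 (C(a) = √(-5) + a = I*√5 + a = a + I*√5)
N(r) = (2*r + I*√5)/(2*r) (N(r) = (r + (r + I*√5))/(r + r) = (2*r + I*√5)/((2*r)) = (2*r + I*√5)*(1/(2*r)) = (2*r + I*√5)/(2*r))
J = 93 + I*√5/6 (J = -3*(-32 + (-9 + I*√5/2)/(-9)) = -3*(-32 - (-9 + I*√5/2)/9) = -3*(-32 + (1 - I*√5/18)) = -3*(-31 - I*√5/18) = 93 + I*√5/6 ≈ 93.0 + 0.37268*I)
-305*J + j = -305*(93 + I*√5/6) + 287/418 = (-28365 - 305*I*√5/6) + 287/418 = -11856283/418 - 305*I*√5/6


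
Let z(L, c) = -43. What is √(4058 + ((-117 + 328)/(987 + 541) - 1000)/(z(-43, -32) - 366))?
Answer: √396466893535190/312476 ≈ 63.722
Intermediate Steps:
√(4058 + ((-117 + 328)/(987 + 541) - 1000)/(z(-43, -32) - 366)) = √(4058 + ((-117 + 328)/(987 + 541) - 1000)/(-43 - 366)) = √(4058 + (211/1528 - 1000)/(-409)) = √(4058 + (211*(1/1528) - 1000)*(-1/409)) = √(4058 + (211/1528 - 1000)*(-1/409)) = √(4058 - 1527789/1528*(-1/409)) = √(4058 + 1527789/624952) = √(2537583005/624952) = √396466893535190/312476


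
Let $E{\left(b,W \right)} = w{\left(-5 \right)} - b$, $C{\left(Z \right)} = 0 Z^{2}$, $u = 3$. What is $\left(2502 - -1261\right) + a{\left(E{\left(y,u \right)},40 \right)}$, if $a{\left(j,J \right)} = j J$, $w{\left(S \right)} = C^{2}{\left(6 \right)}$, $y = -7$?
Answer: $4043$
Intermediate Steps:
$C{\left(Z \right)} = 0$
$w{\left(S \right)} = 0$ ($w{\left(S \right)} = 0^{2} = 0$)
$E{\left(b,W \right)} = - b$ ($E{\left(b,W \right)} = 0 - b = - b$)
$a{\left(j,J \right)} = J j$
$\left(2502 - -1261\right) + a{\left(E{\left(y,u \right)},40 \right)} = \left(2502 - -1261\right) + 40 \left(\left(-1\right) \left(-7\right)\right) = \left(2502 + 1261\right) + 40 \cdot 7 = 3763 + 280 = 4043$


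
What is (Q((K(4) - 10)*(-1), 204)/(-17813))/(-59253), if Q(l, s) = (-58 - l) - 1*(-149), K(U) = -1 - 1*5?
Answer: 25/351824563 ≈ 7.1058e-8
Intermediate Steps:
K(U) = -6 (K(U) = -1 - 5 = -6)
Q(l, s) = 91 - l (Q(l, s) = (-58 - l) + 149 = 91 - l)
(Q((K(4) - 10)*(-1), 204)/(-17813))/(-59253) = ((91 - (-6 - 10)*(-1))/(-17813))/(-59253) = ((91 - (-16)*(-1))*(-1/17813))*(-1/59253) = ((91 - 1*16)*(-1/17813))*(-1/59253) = ((91 - 16)*(-1/17813))*(-1/59253) = (75*(-1/17813))*(-1/59253) = -75/17813*(-1/59253) = 25/351824563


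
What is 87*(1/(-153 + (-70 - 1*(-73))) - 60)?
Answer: -261029/50 ≈ -5220.6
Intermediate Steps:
87*(1/(-153 + (-70 - 1*(-73))) - 60) = 87*(1/(-153 + (-70 + 73)) - 60) = 87*(1/(-153 + 3) - 60) = 87*(1/(-150) - 60) = 87*(-1/150 - 60) = 87*(-9001/150) = -261029/50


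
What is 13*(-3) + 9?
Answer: -30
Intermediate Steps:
13*(-3) + 9 = -39 + 9 = -30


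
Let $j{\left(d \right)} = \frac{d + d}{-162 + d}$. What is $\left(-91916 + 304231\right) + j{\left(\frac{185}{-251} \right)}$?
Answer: $\frac{8672431175}{40847} \approx 2.1232 \cdot 10^{5}$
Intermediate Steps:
$j{\left(d \right)} = \frac{2 d}{-162 + d}$
$\left(-91916 + 304231\right) + j{\left(\frac{185}{-251} \right)} = \left(-91916 + 304231\right) + \frac{2 \frac{185}{-251}}{-162 + \frac{185}{-251}} = 212315 + \frac{2 \cdot 185 \left(- \frac{1}{251}\right)}{-162 + 185 \left(- \frac{1}{251}\right)} = 212315 + 2 \left(- \frac{185}{251}\right) \frac{1}{-162 - \frac{185}{251}} = 212315 + 2 \left(- \frac{185}{251}\right) \frac{1}{- \frac{40847}{251}} = 212315 + 2 \left(- \frac{185}{251}\right) \left(- \frac{251}{40847}\right) = 212315 + \frac{370}{40847} = \frac{8672431175}{40847}$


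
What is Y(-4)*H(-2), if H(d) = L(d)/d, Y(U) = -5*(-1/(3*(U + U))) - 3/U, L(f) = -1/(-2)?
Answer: -13/96 ≈ -0.13542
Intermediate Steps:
L(f) = 1/2 (L(f) = -1*(-1/2) = 1/2)
Y(U) = -13/(6*U) (Y(U) = -5*(-1/(6*U)) - 3/U = -(-5)/(6*U) - 3/U = 5/(6*U) - 3/U = -13/(6*U))
H(d) = 1/(2*d)
Y(-4)*H(-2) = (-13/6/(-4))*((1/2)/(-2)) = (-13/6*(-1/4))*((1/2)*(-1/2)) = (13/24)*(-1/4) = -13/96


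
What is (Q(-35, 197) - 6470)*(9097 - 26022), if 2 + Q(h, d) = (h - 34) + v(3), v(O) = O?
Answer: 110655650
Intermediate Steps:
Q(h, d) = -33 + h (Q(h, d) = -2 + ((h - 34) + 3) = -2 + ((-34 + h) + 3) = -2 + (-31 + h) = -33 + h)
(Q(-35, 197) - 6470)*(9097 - 26022) = ((-33 - 35) - 6470)*(9097 - 26022) = (-68 - 6470)*(-16925) = -6538*(-16925) = 110655650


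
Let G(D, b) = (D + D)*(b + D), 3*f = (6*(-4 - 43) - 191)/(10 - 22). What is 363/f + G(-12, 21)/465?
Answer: 181044/6665 ≈ 27.163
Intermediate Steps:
f = 473/36 (f = ((6*(-4 - 43) - 191)/(10 - 22))/3 = ((6*(-47) - 191)/(-12))/3 = ((-282 - 191)*(-1/12))/3 = (-473*(-1/12))/3 = (1/3)*(473/12) = 473/36 ≈ 13.139)
G(D, b) = 2*D*(D + b) (G(D, b) = (2*D)*(D + b) = 2*D*(D + b))
363/f + G(-12, 21)/465 = 363/(473/36) + (2*(-12)*(-12 + 21))/465 = 363*(36/473) + (2*(-12)*9)*(1/465) = 1188/43 - 216*1/465 = 1188/43 - 72/155 = 181044/6665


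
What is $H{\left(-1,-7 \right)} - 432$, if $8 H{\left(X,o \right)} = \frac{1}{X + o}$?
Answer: $- \frac{27649}{64} \approx -432.02$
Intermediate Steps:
$H{\left(X,o \right)} = \frac{1}{8 \left(X + o\right)}$
$H{\left(-1,-7 \right)} - 432 = \frac{1}{8 \left(-1 - 7\right)} - 432 = \frac{1}{8 \left(-8\right)} - 432 = \frac{1}{8} \left(- \frac{1}{8}\right) - 432 = - \frac{1}{64} - 432 = - \frac{27649}{64}$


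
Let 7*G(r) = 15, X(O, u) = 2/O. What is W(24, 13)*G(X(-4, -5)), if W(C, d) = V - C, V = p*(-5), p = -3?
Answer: -135/7 ≈ -19.286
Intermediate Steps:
G(r) = 15/7 (G(r) = (1/7)*15 = 15/7)
V = 15 (V = -3*(-5) = 15)
W(C, d) = 15 - C
W(24, 13)*G(X(-4, -5)) = (15 - 1*24)*(15/7) = (15 - 24)*(15/7) = -9*15/7 = -135/7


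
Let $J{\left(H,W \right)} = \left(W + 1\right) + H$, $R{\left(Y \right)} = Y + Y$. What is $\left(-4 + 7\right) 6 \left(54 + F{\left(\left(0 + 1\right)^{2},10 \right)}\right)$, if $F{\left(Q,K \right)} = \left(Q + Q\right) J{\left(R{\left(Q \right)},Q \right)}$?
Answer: $1116$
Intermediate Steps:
$R{\left(Y \right)} = 2 Y$
$J{\left(H,W \right)} = 1 + H + W$ ($J{\left(H,W \right)} = \left(1 + W\right) + H = 1 + H + W$)
$F{\left(Q,K \right)} = 2 Q \left(1 + 3 Q\right)$ ($F{\left(Q,K \right)} = \left(Q + Q\right) \left(1 + 2 Q + Q\right) = 2 Q \left(1 + 3 Q\right)$)
$\left(-4 + 7\right) 6 \left(54 + F{\left(\left(0 + 1\right)^{2},10 \right)}\right) = \left(-4 + 7\right) 6 \left(54 + 2 \left(0 + 1\right)^{2} \left(1 + 3 \left(0 + 1\right)^{2}\right)\right) = 3 \cdot 6 \left(54 + 2 \cdot 1^{2} \left(1 + 3 \cdot 1^{2}\right)\right) = 18 \left(54 + 2 \cdot 1 \left(1 + 3 \cdot 1\right)\right) = 18 \left(54 + 2 \cdot 1 \left(1 + 3\right)\right) = 18 \left(54 + 2 \cdot 1 \cdot 4\right) = 18 \left(54 + 8\right) = 18 \cdot 62 = 1116$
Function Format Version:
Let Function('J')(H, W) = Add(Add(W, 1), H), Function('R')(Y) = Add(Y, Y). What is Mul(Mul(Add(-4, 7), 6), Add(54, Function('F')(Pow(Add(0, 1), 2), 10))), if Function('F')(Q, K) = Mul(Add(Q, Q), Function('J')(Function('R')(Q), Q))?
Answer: 1116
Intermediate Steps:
Function('R')(Y) = Mul(2, Y)
Function('J')(H, W) = Add(1, H, W) (Function('J')(H, W) = Add(Add(1, W), H) = Add(1, H, W))
Function('F')(Q, K) = Mul(2, Q, Add(1, Mul(3, Q))) (Function('F')(Q, K) = Mul(Add(Q, Q), Add(1, Mul(2, Q), Q)) = Mul(Mul(2, Q), Add(1, Mul(3, Q))) = Mul(2, Q, Add(1, Mul(3, Q))))
Mul(Mul(Add(-4, 7), 6), Add(54, Function('F')(Pow(Add(0, 1), 2), 10))) = Mul(Mul(Add(-4, 7), 6), Add(54, Mul(2, Pow(Add(0, 1), 2), Add(1, Mul(3, Pow(Add(0, 1), 2)))))) = Mul(Mul(3, 6), Add(54, Mul(2, Pow(1, 2), Add(1, Mul(3, Pow(1, 2)))))) = Mul(18, Add(54, Mul(2, 1, Add(1, Mul(3, 1))))) = Mul(18, Add(54, Mul(2, 1, Add(1, 3)))) = Mul(18, Add(54, Mul(2, 1, 4))) = Mul(18, Add(54, 8)) = Mul(18, 62) = 1116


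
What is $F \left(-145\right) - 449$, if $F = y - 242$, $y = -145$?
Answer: $55666$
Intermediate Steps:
$F = -387$ ($F = -145 - 242 = -387$)
$F \left(-145\right) - 449 = \left(-387\right) \left(-145\right) - 449 = 56115 - 449 = 55666$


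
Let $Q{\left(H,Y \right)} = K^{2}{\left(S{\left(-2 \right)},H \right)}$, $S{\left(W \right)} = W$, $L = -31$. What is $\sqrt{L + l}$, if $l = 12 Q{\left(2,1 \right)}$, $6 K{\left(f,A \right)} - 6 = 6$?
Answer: $\sqrt{17} \approx 4.1231$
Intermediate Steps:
$K{\left(f,A \right)} = 2$ ($K{\left(f,A \right)} = 1 + \frac{1}{6} \cdot 6 = 1 + 1 = 2$)
$Q{\left(H,Y \right)} = 4$ ($Q{\left(H,Y \right)} = 2^{2} = 4$)
$l = 48$ ($l = 12 \cdot 4 = 48$)
$\sqrt{L + l} = \sqrt{-31 + 48} = \sqrt{17}$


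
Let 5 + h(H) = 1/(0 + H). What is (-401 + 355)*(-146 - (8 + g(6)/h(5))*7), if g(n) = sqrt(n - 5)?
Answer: 110699/12 ≈ 9224.9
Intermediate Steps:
h(H) = -5 + 1/H (h(H) = -5 + 1/(0 + H) = -5 + 1/H)
g(n) = sqrt(-5 + n)
(-401 + 355)*(-146 - (8 + g(6)/h(5))*7) = (-401 + 355)*(-146 - (8 + sqrt(-5 + 6)/(-5 + 1/5))*7) = -46*(-146 - (8 + sqrt(1)/(-5 + 1/5))*7) = -46*(-146 - (8 + 1/(-24/5))*7) = -46*(-146 - (8 + 1*(-5/24))*7) = -46*(-146 - (8 - 5/24)*7) = -46*(-146 - 187*7/24) = -46*(-146 - 1*1309/24) = -46*(-146 - 1309/24) = -46*(-4813/24) = 110699/12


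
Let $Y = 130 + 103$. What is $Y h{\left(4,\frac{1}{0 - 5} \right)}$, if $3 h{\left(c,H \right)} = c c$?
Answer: $\frac{3728}{3} \approx 1242.7$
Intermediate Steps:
$h{\left(c,H \right)} = \frac{c^{2}}{3}$ ($h{\left(c,H \right)} = \frac{c c}{3} = \frac{c^{2}}{3}$)
$Y = 233$
$Y h{\left(4,\frac{1}{0 - 5} \right)} = 233 \frac{4^{2}}{3} = 233 \cdot \frac{1}{3} \cdot 16 = 233 \cdot \frac{16}{3} = \frac{3728}{3}$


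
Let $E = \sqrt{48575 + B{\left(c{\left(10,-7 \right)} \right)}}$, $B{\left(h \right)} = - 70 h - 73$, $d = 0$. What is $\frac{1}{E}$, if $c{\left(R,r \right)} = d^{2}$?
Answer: $\frac{\sqrt{48502}}{48502} \approx 0.0045407$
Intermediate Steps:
$c{\left(R,r \right)} = 0$ ($c{\left(R,r \right)} = 0^{2} = 0$)
$B{\left(h \right)} = -73 - 70 h$
$E = \sqrt{48502}$ ($E = \sqrt{48575 - 73} = \sqrt{48502} \approx 220.23$)
$\frac{1}{E} = \frac{1}{\sqrt{48502}} = \frac{\sqrt{48502}}{48502}$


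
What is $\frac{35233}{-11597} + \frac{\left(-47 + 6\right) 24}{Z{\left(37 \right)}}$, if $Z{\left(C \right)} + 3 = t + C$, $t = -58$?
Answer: $\frac{440244}{11597} \approx 37.962$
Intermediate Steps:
$Z{\left(C \right)} = -61 + C$ ($Z{\left(C \right)} = -3 + \left(-58 + C\right) = -61 + C$)
$\frac{35233}{-11597} + \frac{\left(-47 + 6\right) 24}{Z{\left(37 \right)}} = \frac{35233}{-11597} + \frac{\left(-47 + 6\right) 24}{-61 + 37} = 35233 \left(- \frac{1}{11597}\right) + \frac{\left(-41\right) 24}{-24} = - \frac{35233}{11597} - -41 = - \frac{35233}{11597} + 41 = \frac{440244}{11597}$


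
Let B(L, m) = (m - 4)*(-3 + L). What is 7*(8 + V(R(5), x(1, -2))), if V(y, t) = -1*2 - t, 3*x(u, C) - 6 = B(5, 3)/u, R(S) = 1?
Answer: 98/3 ≈ 32.667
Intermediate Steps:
B(L, m) = (-4 + m)*(-3 + L)
x(u, C) = 2 - 2/(3*u) (x(u, C) = 2 + ((12 - 4*5 - 3*3 + 5*3)/u)/3 = 2 + ((12 - 20 - 9 + 15)/u)/3 = 2 + (-2/u)/3 = 2 - 2/(3*u))
V(y, t) = -2 - t
7*(8 + V(R(5), x(1, -2))) = 7*(8 + (-2 - (2 - ⅔/1))) = 7*(8 + (-2 - (2 - ⅔*1))) = 7*(8 + (-2 - (2 - ⅔))) = 7*(8 + (-2 - 1*4/3)) = 7*(8 + (-2 - 4/3)) = 7*(8 - 10/3) = 7*(14/3) = 98/3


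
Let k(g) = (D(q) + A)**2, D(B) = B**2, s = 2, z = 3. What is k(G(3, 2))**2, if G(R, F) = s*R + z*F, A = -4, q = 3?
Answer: 625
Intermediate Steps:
G(R, F) = 2*R + 3*F
k(g) = 25 (k(g) = (3**2 - 4)**2 = (9 - 4)**2 = 5**2 = 25)
k(G(3, 2))**2 = 25**2 = 625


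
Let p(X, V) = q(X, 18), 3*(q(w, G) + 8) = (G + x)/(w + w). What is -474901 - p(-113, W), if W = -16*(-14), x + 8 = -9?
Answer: -321977453/678 ≈ -4.7489e+5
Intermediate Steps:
x = -17 (x = -8 - 9 = -17)
q(w, G) = -8 + (-17 + G)/(6*w) (q(w, G) = -8 + ((G - 17)/(w + w))/3 = -8 + ((-17 + G)/((2*w)))/3 = -8 + ((-17 + G)*(1/(2*w)))/3 = -8 + ((-17 + G)/(2*w))/3 = -8 + (-17 + G)/(6*w))
W = 224
p(X, V) = (1 - 48*X)/(6*X) (p(X, V) = (-17 + 18 - 48*X)/(6*X) = (1 - 48*X)/(6*X))
-474901 - p(-113, W) = -474901 - (-8 + (⅙)/(-113)) = -474901 - (-8 + (⅙)*(-1/113)) = -474901 - (-8 - 1/678) = -474901 - 1*(-5425/678) = -474901 + 5425/678 = -321977453/678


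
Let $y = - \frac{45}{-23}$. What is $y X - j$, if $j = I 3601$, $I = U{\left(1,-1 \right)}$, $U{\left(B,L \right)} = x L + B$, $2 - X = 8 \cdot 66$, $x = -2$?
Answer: $- \frac{272139}{23} \approx -11832.0$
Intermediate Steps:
$X = -526$ ($X = 2 - 8 \cdot 66 = 2 - 528 = -526$)
$U{\left(B,L \right)} = B - 2 L$ ($U{\left(B,L \right)} = - 2 L + B = B - 2 L$)
$I = 3$ ($I = 1 - -2 = 1 + 2 = 3$)
$y = \frac{45}{23}$ ($y = \left(-45\right) \left(- \frac{1}{23}\right) = \frac{45}{23} \approx 1.9565$)
$j = 10803$ ($j = 3 \cdot 3601 = 10803$)
$y X - j = \frac{45}{23} \left(-526\right) - 10803 = - \frac{23670}{23} - 10803 = - \frac{272139}{23}$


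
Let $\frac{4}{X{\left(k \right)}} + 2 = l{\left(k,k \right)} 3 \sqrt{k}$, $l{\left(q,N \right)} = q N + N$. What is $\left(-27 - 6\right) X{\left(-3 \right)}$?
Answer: $\frac{33}{122} + \frac{297 i \sqrt{3}}{122} \approx 0.27049 + 4.2166 i$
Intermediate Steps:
$l{\left(q,N \right)} = N + N q$ ($l{\left(q,N \right)} = N q + N = N + N q$)
$X{\left(k \right)} = \frac{4}{-2 + 3 k^{\frac{3}{2}} \left(1 + k\right)}$ ($X{\left(k \right)} = \frac{4}{-2 + k \left(1 + k\right) 3 \sqrt{k}} = \frac{4}{-2 + 3 k \left(1 + k\right) \sqrt{k}} = \frac{4}{-2 + 3 k^{\frac{3}{2}} \left(1 + k\right)}$)
$\left(-27 - 6\right) X{\left(-3 \right)} = \left(-27 - 6\right) \frac{4}{-2 + 3 \left(-3\right)^{\frac{3}{2}} \left(1 - 3\right)} = - 33 \frac{4}{-2 + 3 \left(- 3 i \sqrt{3}\right) \left(-2\right)} = - 33 \frac{4}{-2 + 18 i \sqrt{3}} = - \frac{132}{-2 + 18 i \sqrt{3}}$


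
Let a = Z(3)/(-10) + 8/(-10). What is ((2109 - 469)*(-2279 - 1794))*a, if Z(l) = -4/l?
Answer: 13359440/3 ≈ 4.4531e+6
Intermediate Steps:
a = -⅔ (a = -4/3/(-10) + 8/(-10) = -4*⅓*(-⅒) + 8*(-⅒) = -4/3*(-⅒) - ⅘ = 2/15 - ⅘ = -⅔ ≈ -0.66667)
((2109 - 469)*(-2279 - 1794))*a = ((2109 - 469)*(-2279 - 1794))*(-⅔) = (1640*(-4073))*(-⅔) = -6679720*(-⅔) = 13359440/3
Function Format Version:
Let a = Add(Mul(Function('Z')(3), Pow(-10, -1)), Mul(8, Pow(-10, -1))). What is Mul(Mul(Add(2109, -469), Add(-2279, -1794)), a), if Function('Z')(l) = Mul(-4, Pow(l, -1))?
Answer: Rational(13359440, 3) ≈ 4.4531e+6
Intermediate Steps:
a = Rational(-2, 3) (a = Add(Mul(Mul(-4, Pow(3, -1)), Pow(-10, -1)), Mul(8, Pow(-10, -1))) = Add(Mul(Mul(-4, Rational(1, 3)), Rational(-1, 10)), Mul(8, Rational(-1, 10))) = Add(Mul(Rational(-4, 3), Rational(-1, 10)), Rational(-4, 5)) = Add(Rational(2, 15), Rational(-4, 5)) = Rational(-2, 3) ≈ -0.66667)
Mul(Mul(Add(2109, -469), Add(-2279, -1794)), a) = Mul(Mul(Add(2109, -469), Add(-2279, -1794)), Rational(-2, 3)) = Mul(Mul(1640, -4073), Rational(-2, 3)) = Mul(-6679720, Rational(-2, 3)) = Rational(13359440, 3)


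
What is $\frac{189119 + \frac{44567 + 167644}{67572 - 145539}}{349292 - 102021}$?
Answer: $\frac{1638314318}{2142108673} \approx 0.76481$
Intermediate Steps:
$\frac{189119 + \frac{44567 + 167644}{67572 - 145539}}{349292 - 102021} = \frac{189119 + \frac{212211}{-77967}}{247271} = \left(189119 + 212211 \left(- \frac{1}{77967}\right)\right) \frac{1}{247271} = \left(189119 - \frac{23579}{8663}\right) \frac{1}{247271} = \frac{1638314318}{8663} \cdot \frac{1}{247271} = \frac{1638314318}{2142108673}$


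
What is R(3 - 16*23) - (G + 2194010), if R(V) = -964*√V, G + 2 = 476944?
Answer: -2670952 - 964*I*√365 ≈ -2.671e+6 - 18417.0*I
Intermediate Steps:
G = 476942 (G = -2 + 476944 = 476942)
R(3 - 16*23) - (G + 2194010) = -964*√(3 - 16*23) - (476942 + 2194010) = -964*√(3 - 368) - 1*2670952 = -964*I*√365 - 2670952 = -2670952 - 964*I*√365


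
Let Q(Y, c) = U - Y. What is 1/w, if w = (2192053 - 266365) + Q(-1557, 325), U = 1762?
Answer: 1/1929007 ≈ 5.1840e-7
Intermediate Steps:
Q(Y, c) = 1762 - Y
w = 1929007 (w = (2192053 - 266365) + (1762 - 1*(-1557)) = 1925688 + (1762 + 1557) = 1925688 + 3319 = 1929007)
1/w = 1/1929007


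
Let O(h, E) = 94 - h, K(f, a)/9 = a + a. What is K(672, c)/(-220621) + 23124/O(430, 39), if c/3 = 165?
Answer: -425386147/6177388 ≈ -68.862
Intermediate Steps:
c = 495 (c = 3*165 = 495)
K(f, a) = 18*a (K(f, a) = 9*(a + a) = 9*(2*a) = 18*a)
K(672, c)/(-220621) + 23124/O(430, 39) = (18*495)/(-220621) + 23124/(94 - 1*430) = 8910*(-1/220621) + 23124/(94 - 430) = -8910/220621 + 23124/(-336) = -8910/220621 + 23124*(-1/336) = -8910/220621 - 1927/28 = -425386147/6177388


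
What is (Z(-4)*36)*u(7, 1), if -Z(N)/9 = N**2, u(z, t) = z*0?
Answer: 0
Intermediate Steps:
u(z, t) = 0
Z(N) = -9*N**2
(Z(-4)*36)*u(7, 1) = (-9*(-4)**2*36)*0 = (-9*16*36)*0 = -144*36*0 = -5184*0 = 0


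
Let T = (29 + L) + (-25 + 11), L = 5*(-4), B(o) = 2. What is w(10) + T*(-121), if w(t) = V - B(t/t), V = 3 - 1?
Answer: 605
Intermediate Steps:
L = -20
T = -5 (T = (29 - 20) + (-25 + 11) = 9 - 14 = -5)
V = 2
w(t) = 0 (w(t) = 2 - 1*2 = 2 - 2 = 0)
w(10) + T*(-121) = 0 - 5*(-121) = 0 + 605 = 605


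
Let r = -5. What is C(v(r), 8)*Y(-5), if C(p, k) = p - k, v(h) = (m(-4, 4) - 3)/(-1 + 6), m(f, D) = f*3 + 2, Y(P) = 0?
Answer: 0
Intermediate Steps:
m(f, D) = 2 + 3*f (m(f, D) = 3*f + 2 = 2 + 3*f)
v(h) = -13/5 (v(h) = ((2 + 3*(-4)) - 3)/(-1 + 6) = ((2 - 12) - 3)/5 = (-10 - 3)*(1/5) = -13*1/5 = -13/5)
C(v(r), 8)*Y(-5) = (-13/5 - 1*8)*0 = (-13/5 - 8)*0 = -53/5*0 = 0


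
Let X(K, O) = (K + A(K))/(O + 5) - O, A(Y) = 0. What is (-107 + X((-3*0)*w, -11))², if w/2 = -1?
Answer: 9216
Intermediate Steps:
w = -2 (w = 2*(-1) = -2)
X(K, O) = -O + K/(5 + O) (X(K, O) = (K + 0)/(O + 5) - O = K/(5 + O) - O = -O + K/(5 + O))
(-107 + X((-3*0)*w, -11))² = (-107 + (-3*0*(-2) - 1*(-11)² - 5*(-11))/(5 - 11))² = (-107 + (0*(-2) - 1*121 + 55)/(-6))² = (-107 - (0 - 121 + 55)/6)² = (-107 - ⅙*(-66))² = (-107 + 11)² = (-96)² = 9216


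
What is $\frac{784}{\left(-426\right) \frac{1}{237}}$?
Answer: $- \frac{30968}{71} \approx -436.17$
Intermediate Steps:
$\frac{784}{\left(-426\right) \frac{1}{237}} = \frac{784}{- \frac{142}{79}} = 784 \left(- \frac{79}{142}\right) = - \frac{30968}{71}$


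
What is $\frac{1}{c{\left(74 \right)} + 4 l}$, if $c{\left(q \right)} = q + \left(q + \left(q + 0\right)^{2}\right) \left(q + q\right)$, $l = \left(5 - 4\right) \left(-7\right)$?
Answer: $\frac{1}{821446} \approx 1.2174 \cdot 10^{-6}$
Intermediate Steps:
$l = -7$ ($l = 1 \left(-7\right) = -7$)
$c{\left(q \right)} = q + 2 q \left(q + q^{2}\right)$ ($c{\left(q \right)} = q + \left(q + q^{2}\right) 2 q = q + 2 q \left(q + q^{2}\right)$)
$\frac{1}{c{\left(74 \right)} + 4 l} = \frac{1}{74 \left(1 + 2 \cdot 74 + 2 \cdot 74^{2}\right) + 4 \left(-7\right)} = \frac{1}{74 \left(1 + 148 + 2 \cdot 5476\right) - 28} = \frac{1}{74 \left(1 + 148 + 10952\right) - 28} = \frac{1}{74 \cdot 11101 - 28} = \frac{1}{821474 - 28} = \frac{1}{821446}$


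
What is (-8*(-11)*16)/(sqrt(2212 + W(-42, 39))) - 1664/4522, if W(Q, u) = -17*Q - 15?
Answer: -832/2261 + 1408*sqrt(2911)/2911 ≈ 25.728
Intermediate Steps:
W(Q, u) = -15 - 17*Q
(-8*(-11)*16)/(sqrt(2212 + W(-42, 39))) - 1664/4522 = (-8*(-11)*16)/(sqrt(2212 + (-15 - 17*(-42)))) - 1664/4522 = (88*16)/(sqrt(2212 + (-15 + 714))) - 1664*1/4522 = 1408/(sqrt(2212 + 699)) - 832/2261 = 1408/(sqrt(2911)) - 832/2261 = 1408*(sqrt(2911)/2911) - 832/2261 = 1408*sqrt(2911)/2911 - 832/2261 = -832/2261 + 1408*sqrt(2911)/2911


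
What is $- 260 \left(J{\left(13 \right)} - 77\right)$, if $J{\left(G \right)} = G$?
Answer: $16640$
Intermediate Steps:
$- 260 \left(J{\left(13 \right)} - 77\right) = - 260 \left(13 - 77\right) = \left(-260\right) \left(-64\right) = 16640$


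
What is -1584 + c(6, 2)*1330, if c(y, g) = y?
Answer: 6396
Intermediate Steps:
-1584 + c(6, 2)*1330 = -1584 + 6*1330 = -1584 + 7980 = 6396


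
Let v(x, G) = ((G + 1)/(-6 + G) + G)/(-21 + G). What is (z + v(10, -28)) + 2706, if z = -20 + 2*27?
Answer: 4565765/1666 ≈ 2740.6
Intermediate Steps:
v(x, G) = (G + (1 + G)/(-6 + G))/(-21 + G) (v(x, G) = ((1 + G)/(-6 + G) + G)/(-21 + G) = (G + (1 + G)/(-6 + G))/(-21 + G))
z = 34 (z = -20 + 54 = 34)
(z + v(10, -28)) + 2706 = (34 + (1 + (-28)² - 5*(-28))/(126 + (-28)² - 27*(-28))) + 2706 = (34 + (1 + 784 + 140)/(126 + 784 + 756)) + 2706 = (34 + 925/1666) + 2706 = 57569/1666 + 2706 = 4565765/1666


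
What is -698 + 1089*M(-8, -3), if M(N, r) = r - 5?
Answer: -9410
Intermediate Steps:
M(N, r) = -5 + r
-698 + 1089*M(-8, -3) = -698 + 1089*(-5 - 3) = -698 + 1089*(-8) = -698 - 8712 = -9410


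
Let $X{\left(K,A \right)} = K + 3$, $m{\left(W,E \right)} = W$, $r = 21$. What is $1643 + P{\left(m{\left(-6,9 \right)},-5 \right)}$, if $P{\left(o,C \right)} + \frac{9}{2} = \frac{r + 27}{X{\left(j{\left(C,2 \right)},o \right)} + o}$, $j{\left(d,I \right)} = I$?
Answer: $\frac{3181}{2} \approx 1590.5$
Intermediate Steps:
$X{\left(K,A \right)} = 3 + K$
$P{\left(o,C \right)} = - \frac{9}{2} + \frac{48}{5 + o}$ ($P{\left(o,C \right)} = - \frac{9}{2} + \frac{21 + 27}{\left(3 + 2\right) + o} = - \frac{9}{2} + \frac{48}{5 + o}$)
$1643 + P{\left(m{\left(-6,9 \right)},-5 \right)} = 1643 + \frac{3 \left(17 - -18\right)}{2 \left(5 - 6\right)} = 1643 + \frac{3 \left(17 + 18\right)}{2 \left(-1\right)} = 1643 + \frac{3}{2} \left(-1\right) 35 = 1643 - \frac{105}{2} = \frac{3181}{2}$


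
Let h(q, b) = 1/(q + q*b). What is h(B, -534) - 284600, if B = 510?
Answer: -77362818001/271830 ≈ -2.8460e+5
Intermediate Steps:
h(q, b) = 1/(q + b*q)
h(B, -534) - 284600 = 1/(510*(1 - 534)) - 284600 = (1/510)/(-533) - 284600 = (1/510)*(-1/533) - 284600 = -1/271830 - 284600 = -77362818001/271830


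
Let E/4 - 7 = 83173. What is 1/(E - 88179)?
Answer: 1/244541 ≈ 4.0893e-6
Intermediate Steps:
E = 332720 (E = 28 + 4*83173 = 28 + 332692 = 332720)
1/(E - 88179) = 1/(332720 - 88179) = 1/244541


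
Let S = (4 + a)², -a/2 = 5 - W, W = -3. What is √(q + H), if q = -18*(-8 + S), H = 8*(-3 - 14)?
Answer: 2*I*√646 ≈ 50.833*I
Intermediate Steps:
a = -16 (a = -2*(5 - 1*(-3)) = -2*(5 + 3) = -2*8 = -16)
H = -136 (H = 8*(-17) = -136)
S = 144 (S = (4 - 16)² = (-12)² = 144)
q = -2448 (q = -18*(-8 + 144) = -18*136 = -2448)
√(q + H) = √(-2448 - 136) = √(-2584) = 2*I*√646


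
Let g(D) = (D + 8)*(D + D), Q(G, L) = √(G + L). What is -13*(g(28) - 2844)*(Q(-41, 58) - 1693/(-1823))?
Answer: 18223452/1823 + 10764*√17 ≈ 54378.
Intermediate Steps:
g(D) = 2*D*(8 + D) (g(D) = (8 + D)*(2*D) = 2*D*(8 + D))
-13*(g(28) - 2844)*(Q(-41, 58) - 1693/(-1823)) = -13*(2*28*(8 + 28) - 2844)*(√(-41 + 58) - 1693/(-1823)) = -13*(2*28*36 - 2844)*(√17 - 1693*(-1/1823)) = -13*(2016 - 2844)*(√17 + 1693/1823) = -(-10764)*(1693/1823 + √17) = -13*(-1401804/1823 - 828*√17) = 18223452/1823 + 10764*√17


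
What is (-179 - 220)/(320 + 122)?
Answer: -399/442 ≈ -0.90271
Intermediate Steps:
(-179 - 220)/(320 + 122) = -399/442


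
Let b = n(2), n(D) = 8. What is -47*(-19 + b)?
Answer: 517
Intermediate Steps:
b = 8
-47*(-19 + b) = -47*(-19 + 8) = -47*(-11) = 517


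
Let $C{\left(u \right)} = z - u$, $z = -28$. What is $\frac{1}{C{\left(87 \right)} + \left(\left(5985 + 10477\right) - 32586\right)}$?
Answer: $- \frac{1}{16239} \approx -6.158 \cdot 10^{-5}$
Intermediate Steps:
$C{\left(u \right)} = -28 - u$
$\frac{1}{C{\left(87 \right)} + \left(\left(5985 + 10477\right) - 32586\right)} = \frac{1}{\left(-28 - 87\right) + \left(\left(5985 + 10477\right) - 32586\right)} = \frac{1}{\left(-28 - 87\right) + \left(16462 - 32586\right)} = \frac{1}{-115 - 16124} = \frac{1}{-16239} = - \frac{1}{16239}$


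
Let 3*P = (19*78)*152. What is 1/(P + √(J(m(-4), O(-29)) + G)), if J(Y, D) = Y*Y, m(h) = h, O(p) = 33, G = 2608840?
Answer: 9386/704449861 - √652214/2817799444 ≈ 1.3037e-5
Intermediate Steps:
J(Y, D) = Y²
P = 75088 (P = ((19*78)*152)/3 = (1482*152)/3 = (⅓)*225264 = 75088)
1/(P + √(J(m(-4), O(-29)) + G)) = 1/(75088 + √((-4)² + 2608840)) = 1/(75088 + √(16 + 2608840)) = 1/(75088 + √2608856) = 1/(75088 + 2*√652214)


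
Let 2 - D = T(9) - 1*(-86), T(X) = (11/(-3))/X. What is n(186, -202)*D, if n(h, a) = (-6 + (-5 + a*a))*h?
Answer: -5708327662/9 ≈ -6.3426e+8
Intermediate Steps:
n(h, a) = h*(-11 + a**2) (n(h, a) = (-6 + (-5 + a**2))*h = (-11 + a**2)*h = h*(-11 + a**2))
T(X) = -11/(3*X) (T(X) = (11*(-1/3))/X = -11/(3*X))
D = -2257/27 (D = 2 - (-11/3/9 - 1*(-86)) = 2 - (-11/3*1/9 + 86) = 2 - (-11/27 + 86) = 2 - 1*2311/27 = 2 - 2311/27 = -2257/27 ≈ -83.593)
n(186, -202)*D = (186*(-11 + (-202)**2))*(-2257/27) = (186*(-11 + 40804))*(-2257/27) = (186*40793)*(-2257/27) = 7587498*(-2257/27) = -5708327662/9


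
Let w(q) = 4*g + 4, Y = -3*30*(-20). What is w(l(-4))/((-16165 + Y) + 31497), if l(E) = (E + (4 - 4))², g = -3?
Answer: -2/4283 ≈ -0.00046696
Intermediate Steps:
l(E) = E² (l(E) = (E + 0)² = E²)
Y = 1800 (Y = -90*(-20) = 1800)
w(q) = -8 (w(q) = 4*(-3) + 4 = -12 + 4 = -8)
w(l(-4))/((-16165 + Y) + 31497) = -8/((-16165 + 1800) + 31497) = -8/(-14365 + 31497) = -8/17132 = -8*1/17132 = -2/4283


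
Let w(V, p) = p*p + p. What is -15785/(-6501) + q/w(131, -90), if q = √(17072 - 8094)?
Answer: 1435/591 + 67*√2/8010 ≈ 2.4399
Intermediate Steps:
q = 67*√2 (q = √8978 = 67*√2 ≈ 94.752)
w(V, p) = p + p² (w(V, p) = p² + p = p + p²)
-15785/(-6501) + q/w(131, -90) = -15785/(-6501) + (67*√2)/((-90*(1 - 90))) = -15785*(-1/6501) + (67*√2)/((-90*(-89))) = 1435/591 + (67*√2)/8010 = 1435/591 + (67*√2)*(1/8010) = 1435/591 + 67*√2/8010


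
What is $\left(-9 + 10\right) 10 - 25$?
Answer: $-15$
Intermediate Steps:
$\left(-9 + 10\right) 10 - 25 = 1 \cdot 10 - 25 = 10 - 25 = -15$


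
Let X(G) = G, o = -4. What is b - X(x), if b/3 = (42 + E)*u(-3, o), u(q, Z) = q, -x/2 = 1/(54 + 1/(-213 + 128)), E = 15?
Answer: -2353987/4589 ≈ -512.96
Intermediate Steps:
x = -170/4589 (x = -2/(54 + 1/(-213 + 128)) = -2/(54 + 1/(-85)) = -2/(54 - 1/85) = -2/4589/85 = -2*85/4589 = -170/4589 ≈ -0.037045)
b = -513 (b = 3*((42 + 15)*(-3)) = 3*(57*(-3)) = 3*(-171) = -513)
b - X(x) = -513 - 1*(-170/4589) = -513 + 170/4589 = -2353987/4589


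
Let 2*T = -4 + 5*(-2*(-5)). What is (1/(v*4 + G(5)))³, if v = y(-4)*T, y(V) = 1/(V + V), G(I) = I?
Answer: -8/2197 ≈ -0.0036413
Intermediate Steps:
y(V) = 1/(2*V)
T = 23 (T = (-4 + 5*(-2*(-5)))/2 = (-4 + 5*10)/2 = (-4 + 50)/2 = (½)*46 = 23)
v = -23/8 (v = ((½)/(-4))*23 = ((½)*(-¼))*23 = -⅛*23 = -23/8 ≈ -2.8750)
(1/(v*4 + G(5)))³ = (1/(-23/8*4 + 5))³ = (1/(-23/2 + 5))³ = (1/(-13/2))³ = (-2/13)³ = -8/2197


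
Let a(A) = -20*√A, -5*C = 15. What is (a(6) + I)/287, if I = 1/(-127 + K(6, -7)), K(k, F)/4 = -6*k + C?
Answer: -1/81221 - 20*√6/287 ≈ -0.17071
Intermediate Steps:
C = -3 (C = -⅕*15 = -3)
K(k, F) = -12 - 24*k (K(k, F) = 4*(-6*k - 3) = 4*(-3 - 6*k) = -12 - 24*k)
I = -1/283 (I = 1/(-127 + (-12 - 24*6)) = 1/(-127 + (-12 - 144)) = 1/(-127 - 156) = 1/(-283) = -1/283 ≈ -0.0035336)
(a(6) + I)/287 = (-20*√6 - 1/283)/287 = (-1/283 - 20*√6)/287 = -1/81221 - 20*√6/287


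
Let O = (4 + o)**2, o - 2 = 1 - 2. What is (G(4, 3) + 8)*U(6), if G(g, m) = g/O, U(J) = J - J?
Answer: 0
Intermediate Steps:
o = 1 (o = 2 + (1 - 2) = 2 - 1 = 1)
U(J) = 0
O = 25 (O = (4 + 1)**2 = 5**2 = 25)
G(g, m) = g/25
(G(4, 3) + 8)*U(6) = ((1/25)*4 + 8)*0 = (4/25 + 8)*0 = (204/25)*0 = 0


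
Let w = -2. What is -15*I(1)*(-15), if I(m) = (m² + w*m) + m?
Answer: 0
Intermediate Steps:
I(m) = m² - m (I(m) = (m² - 2*m) + m = m² - m)
-15*I(1)*(-15) = -15*(-1 + 1)*(-15) = -15*0*(-15) = 0*(-15) = 0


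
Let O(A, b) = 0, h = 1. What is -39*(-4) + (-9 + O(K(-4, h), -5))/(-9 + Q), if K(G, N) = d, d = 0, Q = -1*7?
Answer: 2505/16 ≈ 156.56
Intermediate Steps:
Q = -7
K(G, N) = 0
-39*(-4) + (-9 + O(K(-4, h), -5))/(-9 + Q) = -39*(-4) + (-9 + 0)/(-9 - 7) = 156 - 9/(-16) = 156 - 9*(-1/16) = 156 + 9/16 = 2505/16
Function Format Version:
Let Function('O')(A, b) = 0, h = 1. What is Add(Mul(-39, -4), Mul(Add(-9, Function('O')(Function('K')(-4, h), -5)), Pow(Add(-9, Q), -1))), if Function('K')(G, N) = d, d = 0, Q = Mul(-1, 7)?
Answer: Rational(2505, 16) ≈ 156.56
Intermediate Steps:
Q = -7
Function('K')(G, N) = 0
Add(Mul(-39, -4), Mul(Add(-9, Function('O')(Function('K')(-4, h), -5)), Pow(Add(-9, Q), -1))) = Add(Mul(-39, -4), Mul(Add(-9, 0), Pow(Add(-9, -7), -1))) = Add(156, Mul(-9, Pow(-16, -1))) = Add(156, Mul(-9, Rational(-1, 16))) = Add(156, Rational(9, 16)) = Rational(2505, 16)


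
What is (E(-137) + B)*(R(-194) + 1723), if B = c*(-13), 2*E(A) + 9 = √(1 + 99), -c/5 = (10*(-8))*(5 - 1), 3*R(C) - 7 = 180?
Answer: -111402122/3 ≈ -3.7134e+7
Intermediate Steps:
R(C) = 187/3 (R(C) = 7/3 + (⅓)*180 = 7/3 + 60 = 187/3)
c = 1600 (c = -5*10*(-8)*(5 - 1) = -(-400)*4 = -5*(-320) = 1600)
E(A) = ½ (E(A) = -9/2 + √(1 + 99)/2 = -9/2 + √100/2 = -9/2 + (½)*10 = -9/2 + 5 = ½)
B = -20800 (B = 1600*(-13) = -20800)
(E(-137) + B)*(R(-194) + 1723) = (½ - 20800)*(187/3 + 1723) = -41599/2*5356/3 = -111402122/3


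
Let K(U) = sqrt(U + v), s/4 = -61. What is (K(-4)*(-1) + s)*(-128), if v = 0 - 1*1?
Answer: 31232 + 128*I*sqrt(5) ≈ 31232.0 + 286.22*I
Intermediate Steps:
v = -1 (v = 0 - 1 = -1)
s = -244 (s = 4*(-61) = -244)
K(U) = sqrt(-1 + U) (K(U) = sqrt(U - 1) = sqrt(-1 + U))
(K(-4)*(-1) + s)*(-128) = (sqrt(-1 - 4)*(-1) - 244)*(-128) = (sqrt(-5)*(-1) - 244)*(-128) = ((I*sqrt(5))*(-1) - 244)*(-128) = (-I*sqrt(5) - 244)*(-128) = (-244 - I*sqrt(5))*(-128) = 31232 + 128*I*sqrt(5)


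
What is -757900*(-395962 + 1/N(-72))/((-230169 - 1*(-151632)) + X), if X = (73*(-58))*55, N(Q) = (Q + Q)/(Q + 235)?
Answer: -10803616477225/11210652 ≈ -9.6369e+5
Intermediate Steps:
N(Q) = 2*Q/(235 + Q) (N(Q) = (2*Q)/(235 + Q) = 2*Q/(235 + Q))
X = -232870 (X = -4234*55 = -232870)
-757900*(-395962 + 1/N(-72))/((-230169 - 1*(-151632)) + X) = -757900*(-395962 + 1/(2*(-72)/(235 - 72)))/((-230169 - 1*(-151632)) - 232870) = -757900*(-395962 + 1/(2*(-72)/163))/((-230169 + 151632) - 232870) = -757900*(-395962 + 1/(2*(-72)*(1/163)))/(-78537 - 232870) = -757900/((-311407/(-395962 + 1/(-144/163)))) = -757900/((-311407/(-395962 - 163/144))) = -757900/((-311407/(-57018691/144))) = -757900/((-311407*(-144/57018691))) = -757900/44842608/57018691 = -757900*57018691/44842608 = -10803616477225/11210652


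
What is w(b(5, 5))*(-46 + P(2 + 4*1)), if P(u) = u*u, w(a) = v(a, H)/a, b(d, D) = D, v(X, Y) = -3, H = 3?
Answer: 6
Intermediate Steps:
w(a) = -3/a
P(u) = u**2
w(b(5, 5))*(-46 + P(2 + 4*1)) = (-3/5)*(-46 + (2 + 4*1)**2) = (-3*1/5)*(-46 + (2 + 4)**2) = -3*(-46 + 6**2)/5 = -3*(-46 + 36)/5 = -3/5*(-10) = 6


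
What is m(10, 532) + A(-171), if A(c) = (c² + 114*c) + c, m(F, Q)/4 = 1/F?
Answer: 47882/5 ≈ 9576.4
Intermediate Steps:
m(F, Q) = 4/F
A(c) = c² + 115*c
m(10, 532) + A(-171) = 4/10 - 171*(115 - 171) = 4*(⅒) - 171*(-56) = ⅖ + 9576 = 47882/5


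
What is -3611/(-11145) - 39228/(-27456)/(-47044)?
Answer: 388639589587/1199610709440 ≈ 0.32397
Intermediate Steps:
-3611/(-11145) - 39228/(-27456)/(-47044) = -3611*(-1/11145) - 39228*(-1/27456)*(-1/47044) = 3611/11145 + (3269/2288)*(-1/47044) = 3611/11145 - 3269/107636672 = 388639589587/1199610709440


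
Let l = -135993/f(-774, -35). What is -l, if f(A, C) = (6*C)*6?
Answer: -45331/420 ≈ -107.93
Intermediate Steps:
f(A, C) = 36*C
l = 45331/420 (l = -135993/(36*(-35)) = -135993/(-1260) = -135993*(-1/1260) = 45331/420 ≈ 107.93)
-l = -1*45331/420 = -45331/420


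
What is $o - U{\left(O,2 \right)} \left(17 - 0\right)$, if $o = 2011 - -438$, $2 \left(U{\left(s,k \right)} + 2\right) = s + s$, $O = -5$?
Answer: $2568$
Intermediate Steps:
$U{\left(s,k \right)} = -2 + s$ ($U{\left(s,k \right)} = -2 + \frac{s + s}{2} = -2 + \frac{2 s}{2} = -2 + s$)
$o = 2449$ ($o = 2011 + 438 = 2449$)
$o - U{\left(O,2 \right)} \left(17 - 0\right) = 2449 - \left(-2 - 5\right) \left(17 - 0\right) = 2449 - - 7 \left(17 + 0\right) = 2449 - \left(-7\right) 17 = 2449 - -119 = 2449 + 119 = 2568$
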